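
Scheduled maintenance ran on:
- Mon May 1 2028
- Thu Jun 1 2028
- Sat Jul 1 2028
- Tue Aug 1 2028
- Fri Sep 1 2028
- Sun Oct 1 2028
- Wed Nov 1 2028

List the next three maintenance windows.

The day-of-month is always 1 (31, 30, 31, 31, 30, 31 days between events).
So this recurs on the 1st of each month.
Next: December 2028 → Fri Dec 1 2028.
January 2029: Mon Jan 1 2029.
Next: February 2029 → Thu Feb 1 2029.

Fri Dec 1 2028, Mon Jan 1 2029, Thu Feb 1 2029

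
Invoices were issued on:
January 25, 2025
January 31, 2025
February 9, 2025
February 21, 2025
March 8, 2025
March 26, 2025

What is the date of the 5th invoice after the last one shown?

The spacing grows by 3 each time: 6, 9, 12, 15, 18 days.
Next gap: 21 days. March 26, 2025 + 21 days = April 16, 2025.
Next gap: 24 days. April 16, 2025 + 24 days = May 10, 2025.
Next gap: 27 days. May 10, 2025 + 27 days = June 6, 2025.
Next gap: 30 days. June 6, 2025 + 30 days = July 6, 2025.
Next gap: 33 days. July 6, 2025 + 33 days = August 8, 2025.

August 8, 2025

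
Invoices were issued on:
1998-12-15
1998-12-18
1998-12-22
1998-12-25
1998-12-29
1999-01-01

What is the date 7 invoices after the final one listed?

1999-01-26

Gaps: 3, 4, 3, 4, 3 days — not constant, but cyclic with period 2.
The events fall on every Tuesday and Friday.
The following Tuesday is 1999-01-05.
Next Friday: 1999-01-08.
The following Tuesday is 1999-01-12.
The following Friday is 1999-01-15.
Next Tuesday: 1999-01-19.
The following Friday is 1999-01-22.
The following Tuesday is 1999-01-26.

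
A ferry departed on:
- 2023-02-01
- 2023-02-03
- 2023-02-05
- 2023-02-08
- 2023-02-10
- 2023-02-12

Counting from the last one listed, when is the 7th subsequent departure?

The gap pattern 2, 2, 3, 2, 2 repeats every 3 events.
These are the Wednesdays, Fridays and Sundays of each week.
The following Wednesday is 2023-02-15.
The following Friday is 2023-02-17.
Next Sunday: 2023-02-19.
The following Wednesday is 2023-02-22.
The following Friday is 2023-02-24.
Next Sunday: 2023-02-26.
Next Wednesday: 2023-03-01.

2023-03-01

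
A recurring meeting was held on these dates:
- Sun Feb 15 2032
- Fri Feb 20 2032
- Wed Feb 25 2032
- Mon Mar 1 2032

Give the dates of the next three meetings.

Sat Mar 6 2032, Thu Mar 11 2032, Tue Mar 16 2032

The spacing is 5, 5, 5 days — always 5 days.
Mon Mar 1 2032 + 5 days = Sat Mar 6 2032.
Sat Mar 6 2032 + 5 days = Thu Mar 11 2032.
Thu Mar 11 2032 + 5 days = Tue Mar 16 2032.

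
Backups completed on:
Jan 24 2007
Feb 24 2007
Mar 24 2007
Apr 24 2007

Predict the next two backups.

The day-of-month is always 24 (31, 28, 31 days between events).
So this recurs on the 24th of each month.
May 2007: May 24 2007.
Next: June 2007 → Jun 24 2007.

May 24 2007, Jun 24 2007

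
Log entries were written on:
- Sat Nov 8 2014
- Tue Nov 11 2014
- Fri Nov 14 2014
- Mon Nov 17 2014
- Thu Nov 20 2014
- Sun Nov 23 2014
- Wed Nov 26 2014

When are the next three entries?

Sat Nov 29 2014, Tue Dec 2 2014, Fri Dec 5 2014

The spacing is 3, 3, 3, 3, 3, 3 days — always 3 days.
Wed Nov 26 2014 + 3 days = Sat Nov 29 2014.
Sat Nov 29 2014 + 3 days = Tue Dec 2 2014.
Tue Dec 2 2014 + 3 days = Fri Dec 5 2014.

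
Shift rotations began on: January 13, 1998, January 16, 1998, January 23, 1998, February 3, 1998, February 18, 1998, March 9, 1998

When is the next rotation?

The spacing grows by 4 each time: 3, 7, 11, 15, 19 days.
Next gap: 23 days. March 9, 1998 + 23 days = April 1, 1998.

April 1, 1998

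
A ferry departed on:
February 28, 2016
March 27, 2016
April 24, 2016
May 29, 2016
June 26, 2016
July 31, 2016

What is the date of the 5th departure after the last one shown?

These are Sundays with 28, 28, 35, 28, 35-day gaps.
Each is the final Sunday of its month — May 29, 2016 is past the 28th, so '4th Sunday' doesn't fit.
August 2016 ends with Sunday August 28, 2016.
Last Sunday of September 2016: September 25, 2016.
Last Sunday of October 2016: October 30, 2016.
Last Sunday of November 2016: November 27, 2016.
Last Sunday of December 2016: December 25, 2016.

December 25, 2016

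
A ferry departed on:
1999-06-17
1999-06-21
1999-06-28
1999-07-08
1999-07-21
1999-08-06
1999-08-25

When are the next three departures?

1999-09-16, 1999-10-11, 1999-11-08

Intervals are 4, 7, 10, 13, 16, 19 days — an arithmetic progression with common difference 3.
Next gap: 22 days. 1999-08-25 + 22 days = 1999-09-16.
Next gap: 25 days. 1999-09-16 + 25 days = 1999-10-11.
Next gap: 28 days. 1999-10-11 + 28 days = 1999-11-08.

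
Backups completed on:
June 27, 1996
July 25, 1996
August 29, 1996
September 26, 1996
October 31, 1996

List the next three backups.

These are Thursdays with 28, 35, 28, 35-day gaps.
Each is the final Thursday of its month — August 29, 1996 is past the 28th, so '4th Thursday' doesn't fit.
Last Thursday of November 1996: November 28, 1996.
Last Thursday of December 1996: December 26, 1996.
January 1997 ends with Thursday January 30, 1997.

November 28, 1996; December 26, 1996; January 30, 1997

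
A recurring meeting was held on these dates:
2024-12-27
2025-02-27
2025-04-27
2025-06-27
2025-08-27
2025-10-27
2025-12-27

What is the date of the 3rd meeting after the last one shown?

The day-of-month is always 27 (62, 59, 61, 61, 61, 61 days between events).
So this recurs on the 27th of every 2 months.
Next: February 2026 → 2026-02-27.
Next: April 2026 → 2026-04-27.
Next: June 2026 → 2026-06-27.

2026-06-27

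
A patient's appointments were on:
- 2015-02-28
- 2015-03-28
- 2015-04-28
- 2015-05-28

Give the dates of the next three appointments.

2015-06-28, 2015-07-28, 2015-08-28

The day-of-month is always 28 (28, 31, 30 days between events).
So this recurs on the 28th of each month.
June 2015: 2015-06-28.
July 2015: 2015-07-28.
August 2015: 2015-08-28.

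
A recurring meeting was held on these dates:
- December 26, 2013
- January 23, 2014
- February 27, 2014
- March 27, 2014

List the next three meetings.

April 24, 2014; May 22, 2014; June 26, 2014

Gaps: 28, 35, 28 days — a mix of 28 and 35. Every date is a Thursday.
Each is the 4th Thursday of its month.
4th Thursday of April 2014: April 24, 2014.
May 2014 — 4th Thursday is May 22, 2014.
4th Thursday of June 2014: June 26, 2014.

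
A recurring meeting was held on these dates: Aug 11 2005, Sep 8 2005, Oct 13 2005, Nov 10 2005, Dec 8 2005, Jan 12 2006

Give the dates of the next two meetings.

These are Thursdays at 28- or 35-day spacing (28, 35, 28, 28, 35).
The pattern: 2nd Thursday of the month.
2nd Thursday of February 2006: Feb 9 2006.
March 2006 — 2nd Thursday is Mar 9 2006.

Feb 9 2006, Mar 9 2006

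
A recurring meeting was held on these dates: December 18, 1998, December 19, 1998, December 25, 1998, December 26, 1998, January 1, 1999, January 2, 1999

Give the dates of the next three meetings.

The gap pattern 1, 6, 1, 6, 1 repeats every 2 events.
These are the Fridays and Saturdays of each week.
Next Friday: January 8, 1999.
The following Saturday is January 9, 1999.
The following Friday is January 15, 1999.

January 8, 1999; January 9, 1999; January 15, 1999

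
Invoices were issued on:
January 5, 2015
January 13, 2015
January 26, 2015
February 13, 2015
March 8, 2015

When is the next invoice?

Gaps: 8, 13, 18, 23 days — each gap is 5 larger than the previous one.
Next gap: 28 days. March 8, 2015 + 28 days = April 5, 2015.

April 5, 2015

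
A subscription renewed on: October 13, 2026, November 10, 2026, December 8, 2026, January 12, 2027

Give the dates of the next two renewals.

February 9, 2027; March 9, 2027

These are Tuesdays at 28- or 35-day spacing (28, 28, 35).
The pattern: 2nd Tuesday of the month.
February 2027 — 2nd Tuesday is February 9, 2027.
2nd Tuesday of March 2027: March 9, 2027.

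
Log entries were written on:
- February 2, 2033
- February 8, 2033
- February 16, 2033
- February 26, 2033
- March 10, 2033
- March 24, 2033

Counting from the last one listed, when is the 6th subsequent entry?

July 28, 2033

Gaps: 6, 8, 10, 12, 14 days — each gap is 2 larger than the previous one.
Next gap: 16 days. March 24, 2033 + 16 days = April 9, 2033.
Next gap: 18 days. April 9, 2033 + 18 days = April 27, 2033.
Next gap: 20 days. April 27, 2033 + 20 days = May 17, 2033.
Next gap: 22 days. May 17, 2033 + 22 days = June 8, 2033.
Next gap: 24 days. June 8, 2033 + 24 days = July 2, 2033.
Next gap: 26 days. July 2, 2033 + 26 days = July 28, 2033.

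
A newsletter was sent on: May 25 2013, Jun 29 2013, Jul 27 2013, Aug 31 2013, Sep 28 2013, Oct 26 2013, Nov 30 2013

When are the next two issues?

Every date is a Saturday; gaps 35, 28, 35, 28, 28, 35 days.
Each is the last Saturday of its month (at least one falls on the 29th or later, ruling out '4th Saturday').
December 2013 ends with Saturday Dec 28 2013.
January 2014 ends with Saturday Jan 25 2014.

Dec 28 2013, Jan 25 2014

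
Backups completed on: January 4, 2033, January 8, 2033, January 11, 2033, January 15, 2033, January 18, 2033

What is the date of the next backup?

January 22, 2033

The gap pattern 4, 3, 4, 3 repeats every 2 events.
These are the Tuesdays and Saturdays of each week.
Next Saturday: January 22, 2033.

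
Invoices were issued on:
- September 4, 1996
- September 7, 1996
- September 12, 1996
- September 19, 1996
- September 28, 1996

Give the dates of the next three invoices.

Gaps: 3, 5, 7, 9 days — each gap is 2 larger than the previous one.
Next gap: 11 days. September 28, 1996 + 11 days = October 9, 1996.
Next gap: 13 days. October 9, 1996 + 13 days = October 22, 1996.
Next gap: 15 days. October 22, 1996 + 15 days = November 6, 1996.

October 9, 1996; October 22, 1996; November 6, 1996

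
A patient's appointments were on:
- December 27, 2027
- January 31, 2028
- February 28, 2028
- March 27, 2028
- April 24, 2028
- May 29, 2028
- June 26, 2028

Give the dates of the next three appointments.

July 31, 2028; August 28, 2028; September 25, 2028

These are Mondays with 35, 28, 28, 28, 35, 28-day gaps.
Each is the final Monday of its month — January 31, 2028 is past the 28th, so '4th Monday' doesn't fit.
July 2028 ends with Monday July 31, 2028.
Last Monday of August 2028: August 28, 2028.
September 2028 ends with Monday September 25, 2028.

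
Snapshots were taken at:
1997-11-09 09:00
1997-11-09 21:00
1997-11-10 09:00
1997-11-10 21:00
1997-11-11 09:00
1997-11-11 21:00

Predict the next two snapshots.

Gaps: 12, 12, 12, 12, 12 hours — each event is 12 hours after the previous one.
1997-11-11 21:00 + 12 h = 1997-11-12 09:00.
1997-11-12 09:00 + 12 h = 1997-11-12 21:00.

1997-11-12 09:00, 1997-11-12 21:00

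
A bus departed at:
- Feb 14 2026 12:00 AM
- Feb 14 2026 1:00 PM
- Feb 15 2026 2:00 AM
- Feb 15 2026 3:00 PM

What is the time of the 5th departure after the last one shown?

Feb 18 2026 8:00 AM

Spacing: 13, 13, 13 h — constant 13 h.
Feb 15 2026 3:00 PM + 13 h = Feb 16 2026 4:00 AM.
Feb 16 2026 4:00 AM + 13 h = Feb 16 2026 5:00 PM.
Feb 16 2026 5:00 PM + 13 h = Feb 17 2026 6:00 AM.
Feb 17 2026 6:00 AM + 13 h = Feb 17 2026 7:00 PM.
Feb 17 2026 7:00 PM + 13 h = Feb 18 2026 8:00 AM.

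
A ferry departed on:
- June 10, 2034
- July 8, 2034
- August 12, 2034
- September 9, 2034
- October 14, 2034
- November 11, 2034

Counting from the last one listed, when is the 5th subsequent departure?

April 14, 2035

These are Saturdays at 28- or 35-day spacing (28, 35, 28, 35, 28).
The pattern: 2nd Saturday of the month.
December 2034 — 2nd Saturday is December 9, 2034.
January 2035 — 2nd Saturday is January 13, 2035.
February 2035 — 2nd Saturday is February 10, 2035.
2nd Saturday of March 2035: March 10, 2035.
2nd Saturday of April 2035: April 14, 2035.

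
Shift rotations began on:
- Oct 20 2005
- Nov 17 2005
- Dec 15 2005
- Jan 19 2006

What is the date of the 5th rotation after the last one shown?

Jun 15 2006

All dates are Thursdays, 28, 28, 35 days apart.
Specifically, the 3rd Thursday of each month.
3rd Thursday of February 2006: Feb 16 2006.
March 2006 — 3rd Thursday is Mar 16 2006.
3rd Thursday of April 2006: Apr 20 2006.
3rd Thursday of May 2006: May 18 2006.
June 2006 — 3rd Thursday is Jun 15 2006.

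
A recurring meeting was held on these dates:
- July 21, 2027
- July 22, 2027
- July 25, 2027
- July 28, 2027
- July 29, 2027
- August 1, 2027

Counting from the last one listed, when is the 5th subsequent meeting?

The gap pattern 1, 3, 3, 1, 3 repeats every 3 events.
These are the Wednesdays, Thursdays and Sundays of each week.
The following Wednesday is August 4, 2027.
The following Thursday is August 5, 2027.
Next Sunday: August 8, 2027.
Next Wednesday: August 11, 2027.
Next Thursday: August 12, 2027.

August 12, 2027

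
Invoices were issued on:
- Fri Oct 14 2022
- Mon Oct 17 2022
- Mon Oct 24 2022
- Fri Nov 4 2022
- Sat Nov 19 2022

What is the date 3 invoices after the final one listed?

Intervals are 3, 7, 11, 15 days — an arithmetic progression with common difference 4.
Next gap: 19 days. Sat Nov 19 2022 + 19 days = Thu Dec 8 2022.
Next gap: 23 days. Thu Dec 8 2022 + 23 days = Sat Dec 31 2022.
Next gap: 27 days. Sat Dec 31 2022 + 27 days = Fri Jan 27 2023.

Fri Jan 27 2023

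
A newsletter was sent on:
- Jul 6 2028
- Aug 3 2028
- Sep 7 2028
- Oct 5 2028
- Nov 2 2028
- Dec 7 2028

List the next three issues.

Jan 4 2029, Feb 1 2029, Mar 1 2029

These are Thursdays at 28- or 35-day spacing (28, 35, 28, 28, 35).
The pattern: 1st Thursday of the month.
1st Thursday of January 2029: Jan 4 2029.
February 2029 — 1st Thursday is Feb 1 2029.
March 2029 — 1st Thursday is Mar 1 2029.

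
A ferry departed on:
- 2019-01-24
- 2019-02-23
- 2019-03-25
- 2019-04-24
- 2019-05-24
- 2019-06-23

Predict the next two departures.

Gaps between consecutive events: 30, 30, 30, 30, 30 days — a constant 30-day interval.
2019-06-23 + 30 days = 2019-07-23.
2019-07-23 + 30 days = 2019-08-22.

2019-07-23, 2019-08-22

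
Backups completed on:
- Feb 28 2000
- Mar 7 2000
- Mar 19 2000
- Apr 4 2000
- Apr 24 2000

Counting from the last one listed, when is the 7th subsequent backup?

Jan 1 2001

Intervals are 8, 12, 16, 20 days — an arithmetic progression with common difference 4.
Next gap: 24 days. Apr 24 2000 + 24 days = May 18 2000.
Next gap: 28 days. May 18 2000 + 28 days = Jun 15 2000.
Next gap: 32 days. Jun 15 2000 + 32 days = Jul 17 2000.
Next gap: 36 days. Jul 17 2000 + 36 days = Aug 22 2000.
Next gap: 40 days. Aug 22 2000 + 40 days = Oct 1 2000.
Next gap: 44 days. Oct 1 2000 + 44 days = Nov 14 2000.
Next gap: 48 days. Nov 14 2000 + 48 days = Jan 1 2001.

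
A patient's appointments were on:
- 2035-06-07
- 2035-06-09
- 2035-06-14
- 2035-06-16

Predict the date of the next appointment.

Every event lands on a Thursday or Saturday (gaps cycle 2, 5, 2).
So the schedule is: every Thursday and Saturday.
Next Thursday: 2035-06-21.

2035-06-21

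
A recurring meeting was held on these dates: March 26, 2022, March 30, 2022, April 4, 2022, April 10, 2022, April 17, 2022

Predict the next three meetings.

April 25, 2022; May 4, 2022; May 14, 2022

Gaps: 4, 5, 6, 7 days — each gap is 1 larger than the previous one.
Next gap: 8 days. April 17, 2022 + 8 days = April 25, 2022.
Next gap: 9 days. April 25, 2022 + 9 days = May 4, 2022.
Next gap: 10 days. May 4, 2022 + 10 days = May 14, 2022.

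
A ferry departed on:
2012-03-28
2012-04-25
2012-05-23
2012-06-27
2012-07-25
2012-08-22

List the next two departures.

Gaps: 28, 28, 35, 28, 28 days — a mix of 28 and 35. Every date is a Wednesday.
Each is the 4th Wednesday of its month.
September 2012 — 4th Wednesday is 2012-09-26.
4th Wednesday of October 2012: 2012-10-24.

2012-09-26, 2012-10-24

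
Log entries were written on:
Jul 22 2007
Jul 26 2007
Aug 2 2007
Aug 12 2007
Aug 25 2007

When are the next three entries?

Sep 10 2007, Sep 29 2007, Oct 21 2007

The spacing grows by 3 each time: 4, 7, 10, 13 days.
Next gap: 16 days. Aug 25 2007 + 16 days = Sep 10 2007.
Next gap: 19 days. Sep 10 2007 + 19 days = Sep 29 2007.
Next gap: 22 days. Sep 29 2007 + 22 days = Oct 21 2007.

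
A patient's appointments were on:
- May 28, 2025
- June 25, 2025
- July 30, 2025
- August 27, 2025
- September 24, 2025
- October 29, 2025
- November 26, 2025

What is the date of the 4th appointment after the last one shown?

These are Wednesdays with 28, 35, 28, 28, 35, 28-day gaps.
Each is the final Wednesday of its month — July 30, 2025 is past the 28th, so '4th Wednesday' doesn't fit.
Last Wednesday of December 2025: December 31, 2025.
Last Wednesday of January 2026: January 28, 2026.
February 2026 ends with Wednesday February 25, 2026.
Last Wednesday of March 2026: March 25, 2026.

March 25, 2026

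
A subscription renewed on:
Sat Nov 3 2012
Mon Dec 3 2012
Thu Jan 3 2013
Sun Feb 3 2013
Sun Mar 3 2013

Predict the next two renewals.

Wed Apr 3 2013, Fri May 3 2013

Gaps: 30, 31, 31, 28 days — not constant. Every event is on the 3rd of the month.
Pattern: the 3rd of each month.
Next: April 2013 → Wed Apr 3 2013.
May 2013: Fri May 3 2013.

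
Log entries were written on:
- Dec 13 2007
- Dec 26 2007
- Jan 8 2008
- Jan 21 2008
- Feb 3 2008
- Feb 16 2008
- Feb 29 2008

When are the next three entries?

Gaps between consecutive events: 13, 13, 13, 13, 13, 13 days — a constant 13-day interval.
Feb 29 2008 + 13 days = Mar 13 2008.
Mar 13 2008 + 13 days = Mar 26 2008.
Mar 26 2008 + 13 days = Apr 8 2008.

Mar 13 2008, Mar 26 2008, Apr 8 2008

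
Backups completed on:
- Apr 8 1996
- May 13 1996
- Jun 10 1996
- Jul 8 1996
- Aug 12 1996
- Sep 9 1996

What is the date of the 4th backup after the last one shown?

Gaps: 35, 28, 28, 35, 28 days — a mix of 28 and 35. Every date is a Monday.
Each is the 2nd Monday of its month.
2nd Monday of October 1996: Oct 14 1996.
November 1996 — 2nd Monday is Nov 11 1996.
December 1996 — 2nd Monday is Dec 9 1996.
2nd Monday of January 1997: Jan 13 1997.

Jan 13 1997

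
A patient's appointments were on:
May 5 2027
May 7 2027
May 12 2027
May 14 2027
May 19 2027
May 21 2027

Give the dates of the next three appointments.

Every event lands on a Wednesday or Friday (gaps cycle 2, 5, 2, 5, 2).
So the schedule is: every Wednesday and Friday.
Next Wednesday: May 26 2027.
Next Friday: May 28 2027.
The following Wednesday is Jun 2 2027.

May 26 2027, May 28 2027, Jun 2 2027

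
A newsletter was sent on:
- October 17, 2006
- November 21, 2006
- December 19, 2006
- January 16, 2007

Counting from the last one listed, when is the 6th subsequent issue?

July 17, 2007

Gaps: 35, 28, 28 days — a mix of 28 and 35. Every date is a Tuesday.
Each is the 3rd Tuesday of its month.
February 2007 — 3rd Tuesday is February 20, 2007.
March 2007 — 3rd Tuesday is March 20, 2007.
April 2007 — 3rd Tuesday is April 17, 2007.
May 2007 — 3rd Tuesday is May 15, 2007.
3rd Tuesday of June 2007: June 19, 2007.
3rd Tuesday of July 2007: July 17, 2007.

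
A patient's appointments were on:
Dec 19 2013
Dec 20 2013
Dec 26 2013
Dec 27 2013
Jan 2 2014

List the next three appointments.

Gaps: 1, 6, 1, 6 days — not constant, but cyclic with period 2.
The events fall on every Thursday and Friday.
The following Friday is Jan 3 2014.
Next Thursday: Jan 9 2014.
Next Friday: Jan 10 2014.

Jan 3 2014, Jan 9 2014, Jan 10 2014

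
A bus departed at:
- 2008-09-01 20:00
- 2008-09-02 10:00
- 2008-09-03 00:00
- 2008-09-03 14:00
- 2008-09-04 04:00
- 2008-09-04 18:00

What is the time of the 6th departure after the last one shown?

2008-09-08 06:00

The interval is a steady 14 hours (14, 14, 14, 14, 14).
2008-09-04 18:00 + 14 h = 2008-09-05 08:00.
2008-09-05 08:00 + 14 h = 2008-09-05 22:00.
2008-09-05 22:00 + 14 h = 2008-09-06 12:00.
2008-09-06 12:00 + 14 h = 2008-09-07 02:00.
2008-09-07 02:00 + 14 h = 2008-09-07 16:00.
2008-09-07 16:00 + 14 h = 2008-09-08 06:00.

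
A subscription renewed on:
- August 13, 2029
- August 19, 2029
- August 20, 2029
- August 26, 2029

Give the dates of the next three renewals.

August 27, 2029; September 2, 2029; September 3, 2029

Every event lands on a Monday or Sunday (gaps cycle 6, 1, 6).
So the schedule is: every Monday and Sunday.
The following Monday is August 27, 2029.
The following Sunday is September 2, 2029.
The following Monday is September 3, 2029.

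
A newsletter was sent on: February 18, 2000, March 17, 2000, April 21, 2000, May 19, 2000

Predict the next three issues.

June 16, 2000; July 21, 2000; August 18, 2000

These are Fridays at 28- or 35-day spacing (28, 35, 28).
The pattern: 3rd Friday of the month.
3rd Friday of June 2000: June 16, 2000.
3rd Friday of July 2000: July 21, 2000.
3rd Friday of August 2000: August 18, 2000.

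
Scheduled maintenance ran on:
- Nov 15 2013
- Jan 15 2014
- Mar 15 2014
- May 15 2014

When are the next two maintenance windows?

Jul 15 2014, Sep 15 2014

The day-of-month is always 15 (61, 59, 61 days between events).
So this recurs on the 15th of every 2 months.
Next: July 2014 → Jul 15 2014.
September 2014: Sep 15 2014.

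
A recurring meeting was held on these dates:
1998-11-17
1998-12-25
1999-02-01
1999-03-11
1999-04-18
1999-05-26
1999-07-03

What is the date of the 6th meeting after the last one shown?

2000-02-16

Every event comes 38 days after the last (38, 38, 38, 38, 38, 38).
1999-07-03 + 38 days = 1999-08-10.
1999-08-10 + 38 days = 1999-09-17.
1999-09-17 + 38 days = 1999-10-25.
1999-10-25 + 38 days = 1999-12-02.
1999-12-02 + 38 days = 2000-01-09.
2000-01-09 + 38 days = 2000-02-16.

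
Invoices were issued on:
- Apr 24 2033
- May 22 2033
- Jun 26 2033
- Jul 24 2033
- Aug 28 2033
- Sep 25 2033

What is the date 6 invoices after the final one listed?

These are Sundays at 28- or 35-day spacing (28, 35, 28, 35, 28).
The pattern: 4th Sunday of the month.
October 2033 — 4th Sunday is Oct 23 2033.
4th Sunday of November 2033: Nov 27 2033.
4th Sunday of December 2033: Dec 25 2033.
January 2034 — 4th Sunday is Jan 22 2034.
4th Sunday of February 2034: Feb 26 2034.
4th Sunday of March 2034: Mar 26 2034.

Mar 26 2034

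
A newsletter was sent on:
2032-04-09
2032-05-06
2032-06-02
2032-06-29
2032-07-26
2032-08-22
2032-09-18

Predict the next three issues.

2032-10-15, 2032-11-11, 2032-12-08

Gaps between consecutive events: 27, 27, 27, 27, 27, 27 days — a constant 27-day interval.
2032-09-18 + 27 days = 2032-10-15.
2032-10-15 + 27 days = 2032-11-11.
2032-11-11 + 27 days = 2032-12-08.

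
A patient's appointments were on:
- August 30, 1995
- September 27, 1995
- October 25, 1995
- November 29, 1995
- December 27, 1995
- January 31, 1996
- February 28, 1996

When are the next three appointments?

March 27, 1996; April 24, 1996; May 29, 1996

Every date is a Wednesday; gaps 28, 28, 35, 28, 35, 28 days.
Each is the last Wednesday of its month (at least one falls on the 29th or later, ruling out '4th Wednesday').
Last Wednesday of March 1996: March 27, 1996.
Last Wednesday of April 1996: April 24, 1996.
May 1996 ends with Wednesday May 29, 1996.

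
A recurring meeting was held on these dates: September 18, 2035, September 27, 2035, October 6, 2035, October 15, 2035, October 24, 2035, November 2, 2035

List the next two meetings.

Gaps between consecutive events: 9, 9, 9, 9, 9 days — a constant 9-day interval.
November 2, 2035 + 9 days = November 11, 2035.
November 11, 2035 + 9 days = November 20, 2035.

November 11, 2035; November 20, 2035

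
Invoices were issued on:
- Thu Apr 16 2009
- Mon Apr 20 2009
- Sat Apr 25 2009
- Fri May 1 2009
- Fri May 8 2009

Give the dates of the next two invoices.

The spacing grows by 1 each time: 4, 5, 6, 7 days.
Next gap: 8 days. Fri May 8 2009 + 8 days = Sat May 16 2009.
Next gap: 9 days. Sat May 16 2009 + 9 days = Mon May 25 2009.

Sat May 16 2009, Mon May 25 2009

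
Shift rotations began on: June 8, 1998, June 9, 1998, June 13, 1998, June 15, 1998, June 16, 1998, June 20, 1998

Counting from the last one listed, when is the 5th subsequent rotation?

Gaps: 1, 4, 2, 1, 4 days — not constant, but cyclic with period 3.
The events fall on every Monday, Tuesday and Saturday.
Next Monday: June 22, 1998.
Next Tuesday: June 23, 1998.
Next Saturday: June 27, 1998.
The following Monday is June 29, 1998.
The following Tuesday is June 30, 1998.

June 30, 1998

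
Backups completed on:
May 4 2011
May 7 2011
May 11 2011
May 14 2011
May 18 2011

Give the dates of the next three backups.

May 21 2011, May 25 2011, May 28 2011

Gaps: 3, 4, 3, 4 days — not constant, but cyclic with period 2.
The events fall on every Wednesday and Saturday.
The following Saturday is May 21 2011.
Next Wednesday: May 25 2011.
The following Saturday is May 28 2011.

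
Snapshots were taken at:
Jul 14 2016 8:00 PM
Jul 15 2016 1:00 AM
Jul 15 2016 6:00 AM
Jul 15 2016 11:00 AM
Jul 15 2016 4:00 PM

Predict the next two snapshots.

Jul 15 2016 9:00 PM, Jul 16 2016 2:00 AM

Spacing: 5, 5, 5, 5 h — constant 5 h.
Jul 15 2016 4:00 PM + 5 h = Jul 15 2016 9:00 PM.
Jul 15 2016 9:00 PM + 5 h = Jul 16 2016 2:00 AM.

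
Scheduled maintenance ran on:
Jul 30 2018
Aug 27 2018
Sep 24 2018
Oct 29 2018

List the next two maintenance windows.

Nov 26 2018, Dec 31 2018

These are Mondays with 28, 28, 35-day gaps.
Each is the final Monday of its month — Jul 30 2018 is past the 28th, so '4th Monday' doesn't fit.
Last Monday of November 2018: Nov 26 2018.
Last Monday of December 2018: Dec 31 2018.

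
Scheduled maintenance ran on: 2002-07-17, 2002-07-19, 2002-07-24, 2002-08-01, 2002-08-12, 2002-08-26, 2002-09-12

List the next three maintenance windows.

2002-10-02, 2002-10-25, 2002-11-20

The spacing grows by 3 each time: 2, 5, 8, 11, 14, 17 days.
Next gap: 20 days. 2002-09-12 + 20 days = 2002-10-02.
Next gap: 23 days. 2002-10-02 + 23 days = 2002-10-25.
Next gap: 26 days. 2002-10-25 + 26 days = 2002-11-20.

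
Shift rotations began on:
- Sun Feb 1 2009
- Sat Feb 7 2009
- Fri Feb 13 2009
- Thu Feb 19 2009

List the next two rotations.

The spacing is 6, 6, 6 days — always 6 days.
Thu Feb 19 2009 + 6 days = Wed Feb 25 2009.
Wed Feb 25 2009 + 6 days = Tue Mar 3 2009.

Wed Feb 25 2009, Tue Mar 3 2009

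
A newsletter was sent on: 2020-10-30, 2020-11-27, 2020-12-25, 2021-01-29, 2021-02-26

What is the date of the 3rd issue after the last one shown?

2021-05-28

All Fridays; the gaps (28, 28, 35, 28) vary with month length.
This is the last Friday of each month.
Last Friday of March 2021: 2021-03-26.
Last Friday of April 2021: 2021-04-30.
Last Friday of May 2021: 2021-05-28.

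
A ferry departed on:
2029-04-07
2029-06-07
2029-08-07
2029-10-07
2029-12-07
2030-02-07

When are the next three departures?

2030-04-07, 2030-06-07, 2030-08-07

The day-of-month is always 7 (61, 61, 61, 61, 62 days between events).
So this recurs on the 7th of every 2 months.
Next: April 2030 → 2030-04-07.
Next: June 2030 → 2030-06-07.
August 2030: 2030-08-07.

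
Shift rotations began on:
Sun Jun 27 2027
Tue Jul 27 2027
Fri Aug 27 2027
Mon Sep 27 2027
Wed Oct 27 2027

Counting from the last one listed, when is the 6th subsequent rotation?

The day-of-month is always 27 (30, 31, 31, 30 days between events).
So this recurs on the 27th of each month.
November 2027: Sat Nov 27 2027.
Next: December 2027 → Mon Dec 27 2027.
Next: January 2028 → Thu Jan 27 2028.
February 2028: Sun Feb 27 2028.
Next: March 2028 → Mon Mar 27 2028.
April 2028: Thu Apr 27 2028.

Thu Apr 27 2028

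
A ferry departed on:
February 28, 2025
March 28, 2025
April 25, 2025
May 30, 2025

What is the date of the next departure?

Every date is a Friday; gaps 28, 28, 35 days.
Each is the last Friday of its month (at least one falls on the 29th or later, ruling out '4th Friday').
Last Friday of June 2025: June 27, 2025.

June 27, 2025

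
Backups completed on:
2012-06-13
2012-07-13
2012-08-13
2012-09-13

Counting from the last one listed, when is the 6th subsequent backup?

The day-of-month is always 13 (30, 31, 31 days between events).
So this recurs on the 13th of each month.
October 2012: 2012-10-13.
Next: November 2012 → 2012-11-13.
Next: December 2012 → 2012-12-13.
January 2013: 2013-01-13.
Next: February 2013 → 2013-02-13.
Next: March 2013 → 2013-03-13.

2013-03-13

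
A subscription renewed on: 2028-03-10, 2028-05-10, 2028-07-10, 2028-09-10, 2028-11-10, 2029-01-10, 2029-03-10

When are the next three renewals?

The day-of-month is always 10 (61, 61, 62, 61, 61, 59 days between events).
So this recurs on the 10th of every 2 months.
Next: May 2029 → 2029-05-10.
Next: July 2029 → 2029-07-10.
Next: September 2029 → 2029-09-10.

2029-05-10, 2029-07-10, 2029-09-10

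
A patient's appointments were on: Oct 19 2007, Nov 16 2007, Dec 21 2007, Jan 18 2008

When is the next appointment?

All dates are Fridays, 28, 35, 28 days apart.
Specifically, the 3rd Friday of each month.
3rd Friday of February 2008: Feb 15 2008.

Feb 15 2008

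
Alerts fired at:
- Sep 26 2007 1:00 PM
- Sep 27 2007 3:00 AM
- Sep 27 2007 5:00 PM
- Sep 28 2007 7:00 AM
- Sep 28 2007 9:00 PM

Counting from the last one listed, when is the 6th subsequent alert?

Oct 2 2007 9:00 AM

Gaps: 14, 14, 14, 14 hours — each event is 14 hours after the previous one.
Sep 28 2007 9:00 PM + 14 h = Sep 29 2007 11:00 AM.
Sep 29 2007 11:00 AM + 14 h = Sep 30 2007 1:00 AM.
Sep 30 2007 1:00 AM + 14 h = Sep 30 2007 3:00 PM.
Sep 30 2007 3:00 PM + 14 h = Oct 1 2007 5:00 AM.
Oct 1 2007 5:00 AM + 14 h = Oct 1 2007 7:00 PM.
Oct 1 2007 7:00 PM + 14 h = Oct 2 2007 9:00 AM.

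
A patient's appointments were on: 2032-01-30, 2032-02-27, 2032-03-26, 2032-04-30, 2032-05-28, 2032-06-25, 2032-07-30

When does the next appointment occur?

2032-08-27

All Fridays; the gaps (28, 28, 35, 28, 28, 35) vary with month length.
This is the last Friday of each month.
Last Friday of August 2032: 2032-08-27.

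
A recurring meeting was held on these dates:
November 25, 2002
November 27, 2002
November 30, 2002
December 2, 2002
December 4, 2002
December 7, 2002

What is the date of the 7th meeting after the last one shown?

The gap pattern 2, 3, 2, 2, 3 repeats every 3 events.
These are the Mondays, Wednesdays and Saturdays of each week.
The following Monday is December 9, 2002.
The following Wednesday is December 11, 2002.
Next Saturday: December 14, 2002.
The following Monday is December 16, 2002.
The following Wednesday is December 18, 2002.
Next Saturday: December 21, 2002.
Next Monday: December 23, 2002.

December 23, 2002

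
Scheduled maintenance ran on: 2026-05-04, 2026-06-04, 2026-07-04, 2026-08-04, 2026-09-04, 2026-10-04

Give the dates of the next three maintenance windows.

Gaps: 31, 30, 31, 31, 30 days — not constant. Every event is on the 4th of the month.
Pattern: the 4th of each month.
Next: November 2026 → 2026-11-04.
December 2026: 2026-12-04.
January 2027: 2027-01-04.

2026-11-04, 2026-12-04, 2027-01-04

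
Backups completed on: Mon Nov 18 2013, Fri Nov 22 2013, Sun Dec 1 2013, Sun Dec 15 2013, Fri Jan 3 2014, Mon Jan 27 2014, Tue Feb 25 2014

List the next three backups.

Mon Mar 31 2014, Fri May 9 2014, Sun Jun 22 2014

The spacing grows by 5 each time: 4, 9, 14, 19, 24, 29 days.
Next gap: 34 days. Tue Feb 25 2014 + 34 days = Mon Mar 31 2014.
Next gap: 39 days. Mon Mar 31 2014 + 39 days = Fri May 9 2014.
Next gap: 44 days. Fri May 9 2014 + 44 days = Sun Jun 22 2014.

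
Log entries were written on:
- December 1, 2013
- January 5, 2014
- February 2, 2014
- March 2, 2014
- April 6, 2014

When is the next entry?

May 4, 2014

These are Sundays at 28- or 35-day spacing (35, 28, 28, 35).
The pattern: 1st Sunday of the month.
May 2014 — 1st Sunday is May 4, 2014.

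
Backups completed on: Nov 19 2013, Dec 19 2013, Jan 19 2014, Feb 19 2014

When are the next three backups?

Each date is the 19th; the gaps (30, 31, 31) track the month lengths.
The rule is the 19th of each month.
March 2014: Mar 19 2014.
April 2014: Apr 19 2014.
Next: May 2014 → May 19 2014.

Mar 19 2014, Apr 19 2014, May 19 2014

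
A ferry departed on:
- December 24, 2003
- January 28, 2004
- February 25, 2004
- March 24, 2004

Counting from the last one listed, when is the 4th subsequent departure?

All dates are Wednesdays, 35, 28, 28 days apart.
Specifically, the 4th Wednesday of each month.
April 2004 — 4th Wednesday is April 28, 2004.
May 2004 — 4th Wednesday is May 26, 2004.
June 2004 — 4th Wednesday is June 23, 2004.
July 2004 — 4th Wednesday is July 28, 2004.

July 28, 2004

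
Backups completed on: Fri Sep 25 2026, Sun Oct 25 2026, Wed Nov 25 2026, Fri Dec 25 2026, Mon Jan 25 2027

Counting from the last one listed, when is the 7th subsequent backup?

Gaps: 30, 31, 30, 31 days — not constant. Every event is on the 25th of the month.
Pattern: the 25th of each month.
February 2027: Thu Feb 25 2027.
Next: March 2027 → Thu Mar 25 2027.
April 2027: Sun Apr 25 2027.
Next: May 2027 → Tue May 25 2027.
Next: June 2027 → Fri Jun 25 2027.
July 2027: Sun Jul 25 2027.
Next: August 2027 → Wed Aug 25 2027.

Wed Aug 25 2027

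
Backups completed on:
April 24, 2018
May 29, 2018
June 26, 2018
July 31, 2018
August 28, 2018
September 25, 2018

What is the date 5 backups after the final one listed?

February 26, 2019

Every date is a Tuesday; gaps 35, 28, 35, 28, 28 days.
Each is the last Tuesday of its month (at least one falls on the 29th or later, ruling out '4th Tuesday').
October 2018 ends with Tuesday October 30, 2018.
November 2018 ends with Tuesday November 27, 2018.
Last Tuesday of December 2018: December 25, 2018.
Last Tuesday of January 2019: January 29, 2019.
Last Tuesday of February 2019: February 26, 2019.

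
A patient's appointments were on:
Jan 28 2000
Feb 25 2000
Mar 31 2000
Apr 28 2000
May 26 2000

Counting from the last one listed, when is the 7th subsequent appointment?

These are Fridays with 28, 35, 28, 28-day gaps.
Each is the final Friday of its month — Mar 31 2000 is past the 28th, so '4th Friday' doesn't fit.
Last Friday of June 2000: Jun 30 2000.
Last Friday of July 2000: Jul 28 2000.
Last Friday of August 2000: Aug 25 2000.
Last Friday of September 2000: Sep 29 2000.
Last Friday of October 2000: Oct 27 2000.
November 2000 ends with Friday Nov 24 2000.
December 2000 ends with Friday Dec 29 2000.

Dec 29 2000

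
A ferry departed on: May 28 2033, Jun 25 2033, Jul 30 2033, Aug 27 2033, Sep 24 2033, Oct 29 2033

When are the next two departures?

Nov 26 2033, Dec 31 2033

These are Saturdays with 28, 35, 28, 28, 35-day gaps.
Each is the final Saturday of its month — Jul 30 2033 is past the 28th, so '4th Saturday' doesn't fit.
Last Saturday of November 2033: Nov 26 2033.
Last Saturday of December 2033: Dec 31 2033.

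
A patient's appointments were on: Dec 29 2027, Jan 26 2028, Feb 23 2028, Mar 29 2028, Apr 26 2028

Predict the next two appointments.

Every date is a Wednesday; gaps 28, 28, 35, 28 days.
Each is the last Wednesday of its month (at least one falls on the 29th or later, ruling out '4th Wednesday').
May 2028 ends with Wednesday May 31 2028.
Last Wednesday of June 2028: Jun 28 2028.

May 31 2028, Jun 28 2028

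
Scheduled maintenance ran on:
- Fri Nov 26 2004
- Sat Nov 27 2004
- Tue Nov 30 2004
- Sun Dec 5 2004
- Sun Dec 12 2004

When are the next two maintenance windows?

Tue Dec 21 2004, Sat Jan 1 2005

The spacing grows by 2 each time: 1, 3, 5, 7 days.
Next gap: 9 days. Sun Dec 12 2004 + 9 days = Tue Dec 21 2004.
Next gap: 11 days. Tue Dec 21 2004 + 11 days = Sat Jan 1 2005.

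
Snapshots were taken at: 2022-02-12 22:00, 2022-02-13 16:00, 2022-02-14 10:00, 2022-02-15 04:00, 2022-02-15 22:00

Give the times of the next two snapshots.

2022-02-16 16:00, 2022-02-17 10:00

Spacing: 18, 18, 18, 18 h — constant 18 h.
2022-02-15 22:00 + 18 h = 2022-02-16 16:00.
2022-02-16 16:00 + 18 h = 2022-02-17 10:00.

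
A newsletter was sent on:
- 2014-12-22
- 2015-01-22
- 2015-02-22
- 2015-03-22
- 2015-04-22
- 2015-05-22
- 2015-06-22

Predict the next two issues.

The day-of-month is always 22 (31, 31, 28, 31, 30, 31 days between events).
So this recurs on the 22nd of each month.
July 2015: 2015-07-22.
August 2015: 2015-08-22.

2015-07-22, 2015-08-22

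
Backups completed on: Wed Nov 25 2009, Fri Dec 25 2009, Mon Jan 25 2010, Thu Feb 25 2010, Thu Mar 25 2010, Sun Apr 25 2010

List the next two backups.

The day-of-month is always 25 (30, 31, 31, 28, 31 days between events).
So this recurs on the 25th of each month.
Next: May 2010 → Tue May 25 2010.
Next: June 2010 → Fri Jun 25 2010.

Tue May 25 2010, Fri Jun 25 2010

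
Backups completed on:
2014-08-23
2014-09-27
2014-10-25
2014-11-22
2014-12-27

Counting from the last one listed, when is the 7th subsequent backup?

2015-07-25

Gaps: 35, 28, 28, 35 days — a mix of 28 and 35. Every date is a Saturday.
Each is the 4th Saturday of its month.
4th Saturday of January 2015: 2015-01-24.
February 2015 — 4th Saturday is 2015-02-28.
4th Saturday of March 2015: 2015-03-28.
4th Saturday of April 2015: 2015-04-25.
May 2015 — 4th Saturday is 2015-05-23.
4th Saturday of June 2015: 2015-06-27.
4th Saturday of July 2015: 2015-07-25.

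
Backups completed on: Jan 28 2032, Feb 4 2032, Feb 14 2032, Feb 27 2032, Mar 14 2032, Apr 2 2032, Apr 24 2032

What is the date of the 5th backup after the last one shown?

Sep 26 2032

The spacing grows by 3 each time: 7, 10, 13, 16, 19, 22 days.
Next gap: 25 days. Apr 24 2032 + 25 days = May 19 2032.
Next gap: 28 days. May 19 2032 + 28 days = Jun 16 2032.
Next gap: 31 days. Jun 16 2032 + 31 days = Jul 17 2032.
Next gap: 34 days. Jul 17 2032 + 34 days = Aug 20 2032.
Next gap: 37 days. Aug 20 2032 + 37 days = Sep 26 2032.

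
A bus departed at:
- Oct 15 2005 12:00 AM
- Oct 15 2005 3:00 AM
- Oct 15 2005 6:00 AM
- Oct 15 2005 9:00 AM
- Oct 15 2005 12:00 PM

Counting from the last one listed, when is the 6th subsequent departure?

Oct 16 2005 6:00 AM

Spacing: 3, 3, 3, 3 h — constant 3 h.
Oct 15 2005 12:00 PM + 3 h = Oct 15 2005 3:00 PM.
Oct 15 2005 3:00 PM + 3 h = Oct 15 2005 6:00 PM.
Oct 15 2005 6:00 PM + 3 h = Oct 15 2005 9:00 PM.
Oct 15 2005 9:00 PM + 3 h = Oct 16 2005 12:00 AM.
Oct 16 2005 12:00 AM + 3 h = Oct 16 2005 3:00 AM.
Oct 16 2005 3:00 AM + 3 h = Oct 16 2005 6:00 AM.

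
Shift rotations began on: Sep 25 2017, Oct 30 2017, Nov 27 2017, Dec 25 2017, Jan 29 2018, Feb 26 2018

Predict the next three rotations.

All Mondays; the gaps (35, 28, 28, 35, 28) vary with month length.
This is the last Monday of each month.
March 2018 ends with Monday Mar 26 2018.
Last Monday of April 2018: Apr 30 2018.
Last Monday of May 2018: May 28 2018.

Mar 26 2018, Apr 30 2018, May 28 2018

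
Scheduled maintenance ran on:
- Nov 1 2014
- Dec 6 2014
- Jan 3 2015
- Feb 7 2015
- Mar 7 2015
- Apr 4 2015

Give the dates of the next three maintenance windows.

All dates are Saturdays, 35, 28, 35, 28, 28 days apart.
Specifically, the 1st Saturday of each month.
1st Saturday of May 2015: May 2 2015.
1st Saturday of June 2015: Jun 6 2015.
1st Saturday of July 2015: Jul 4 2015.

May 2 2015, Jun 6 2015, Jul 4 2015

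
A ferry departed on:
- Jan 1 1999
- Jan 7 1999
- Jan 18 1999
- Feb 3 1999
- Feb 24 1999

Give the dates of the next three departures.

Gaps: 6, 11, 16, 21 days — each gap is 5 larger than the previous one.
Next gap: 26 days. Feb 24 1999 + 26 days = Mar 22 1999.
Next gap: 31 days. Mar 22 1999 + 31 days = Apr 22 1999.
Next gap: 36 days. Apr 22 1999 + 36 days = May 28 1999.

Mar 22 1999, Apr 22 1999, May 28 1999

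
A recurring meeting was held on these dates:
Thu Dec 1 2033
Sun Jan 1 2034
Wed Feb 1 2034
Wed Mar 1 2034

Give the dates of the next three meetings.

The day-of-month is always 1 (31, 31, 28 days between events).
So this recurs on the 1st of each month.
April 2034: Sat Apr 1 2034.
May 2034: Mon May 1 2034.
June 2034: Thu Jun 1 2034.

Sat Apr 1 2034, Mon May 1 2034, Thu Jun 1 2034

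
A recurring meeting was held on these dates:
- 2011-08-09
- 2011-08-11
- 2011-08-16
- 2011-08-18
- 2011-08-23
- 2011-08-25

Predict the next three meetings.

Every event lands on a Tuesday or Thursday (gaps cycle 2, 5, 2, 5, 2).
So the schedule is: every Tuesday and Thursday.
The following Tuesday is 2011-08-30.
Next Thursday: 2011-09-01.
The following Tuesday is 2011-09-06.

2011-08-30, 2011-09-01, 2011-09-06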